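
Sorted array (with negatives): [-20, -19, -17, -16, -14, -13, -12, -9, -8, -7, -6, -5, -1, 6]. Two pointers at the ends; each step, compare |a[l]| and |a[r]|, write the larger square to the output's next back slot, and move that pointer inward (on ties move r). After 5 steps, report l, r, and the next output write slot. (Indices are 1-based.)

[1,14] |-20|>|6| out[14]=400 → l++
[2,14] |-19|>|6| out[13]=361 → l++
[3,14] |-17|>|6| out[12]=289 → l++
[4,14] |-16|>|6| out[11]=256 → l++
[5,14] |-14|>|6| out[10]=196 → l++

l=6, r=14, next write slot=9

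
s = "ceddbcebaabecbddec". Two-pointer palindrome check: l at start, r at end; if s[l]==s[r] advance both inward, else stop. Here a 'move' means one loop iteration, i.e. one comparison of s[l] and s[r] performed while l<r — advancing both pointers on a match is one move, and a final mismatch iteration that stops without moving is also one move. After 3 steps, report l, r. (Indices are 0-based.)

l=0 r=17: 'c'=='c', l++,r--
l=1 r=16: 'e'=='e', l++,r--
l=2 r=15: 'd'=='d', l++,r--

l=3, r=14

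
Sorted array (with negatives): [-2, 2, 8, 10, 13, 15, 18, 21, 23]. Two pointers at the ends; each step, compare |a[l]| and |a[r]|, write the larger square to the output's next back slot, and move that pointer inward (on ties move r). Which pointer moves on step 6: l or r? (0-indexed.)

r

[0,8] |-2|<=|23| out[8]=529 → r--
[0,7] |-2|<=|21| out[7]=441 → r--
[0,6] |-2|<=|18| out[6]=324 → r--
[0,5] |-2|<=|15| out[5]=225 → r--
[0,4] |-2|<=|13| out[4]=169 → r--
[0,3] |-2|<=|10| out[3]=100 → r--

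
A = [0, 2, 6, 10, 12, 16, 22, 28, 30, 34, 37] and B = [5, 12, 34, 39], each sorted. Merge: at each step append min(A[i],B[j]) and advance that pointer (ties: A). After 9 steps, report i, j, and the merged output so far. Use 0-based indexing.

i=7, j=2, merged so far=[0, 2, 5, 6, 10, 12, 12, 16, 22]

i=0 j=0: A[i]=0<=B[j]=5 take 0, i++
i=1 j=0: A[i]=2<=B[j]=5 take 2, i++
i=2 j=0: A[i]=6>B[j]=5 take 5, j++
i=2 j=1: A[i]=6<=B[j]=12 take 6, i++
i=3 j=1: A[i]=10<=B[j]=12 take 10, i++
i=4 j=1: A[i]=12<=B[j]=12 take 12, i++
i=5 j=1: A[i]=16>B[j]=12 take 12, j++
i=5 j=2: A[i]=16<=B[j]=34 take 16, i++
i=6 j=2: A[i]=22<=B[j]=34 take 22, i++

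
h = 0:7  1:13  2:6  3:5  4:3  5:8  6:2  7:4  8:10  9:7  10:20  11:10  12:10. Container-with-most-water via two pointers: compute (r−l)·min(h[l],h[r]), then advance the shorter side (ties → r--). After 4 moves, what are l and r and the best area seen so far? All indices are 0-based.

l=2, r=10, best area=117

l=0 r=12: min(7,10)*12=84 best=84 *, l++
l=1 r=12: min(13,10)*11=110 best=110 *, r--
l=1 r=11: min(13,10)*10=100 best=110, r--
l=1 r=10: min(13,20)*9=117 best=117 *, l++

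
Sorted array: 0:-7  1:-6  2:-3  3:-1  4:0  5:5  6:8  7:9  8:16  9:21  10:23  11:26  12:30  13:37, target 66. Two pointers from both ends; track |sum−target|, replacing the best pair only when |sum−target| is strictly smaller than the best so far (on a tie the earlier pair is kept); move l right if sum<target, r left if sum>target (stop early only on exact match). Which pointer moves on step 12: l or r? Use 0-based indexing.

[0,13] -7+37=30 d=36 * → l++
[1,13] -6+37=31 d=35 * → l++
[2,13] -3+37=34 d=32 * → l++
[3,13] -1+37=36 d=30 * → l++
[4,13] 0+37=37 d=29 * → l++
[5,13] 5+37=42 d=24 * → l++
[6,13] 8+37=45 d=21 * → l++
[7,13] 9+37=46 d=20 * → l++
[8,13] 16+37=53 d=13 * → l++
[9,13] 21+37=58 d=8 * → l++
[10,13] 23+37=60 d=6 * → l++
[11,13] 26+37=63 d=3 * → l++

l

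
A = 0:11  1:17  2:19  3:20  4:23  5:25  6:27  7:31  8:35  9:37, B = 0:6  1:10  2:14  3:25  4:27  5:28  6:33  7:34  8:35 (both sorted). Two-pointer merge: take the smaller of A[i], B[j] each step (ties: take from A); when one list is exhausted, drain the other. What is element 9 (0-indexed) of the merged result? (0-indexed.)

[i=0,j=0] A[i]=11>B[j]=6 take 6 → j++
[i=0,j=1] A[i]=11>B[j]=10 take 10 → j++
[i=0,j=2] A[i]=11<=B[j]=14 take 11 → i++
[i=1,j=2] A[i]=17>B[j]=14 take 14 → j++
[i=1,j=3] A[i]=17<=B[j]=25 take 17 → i++
[i=2,j=3] A[i]=19<=B[j]=25 take 19 → i++
[i=3,j=3] A[i]=20<=B[j]=25 take 20 → i++
[i=4,j=3] A[i]=23<=B[j]=25 take 23 → i++
[i=5,j=3] A[i]=25<=B[j]=25 take 25 → i++
[i=6,j=3] A[i]=27>B[j]=25 take 25 → j++
[i=6,j=4] A[i]=27<=B[j]=27 take 27 → i++
[i=7,j=4] A[i]=31>B[j]=27 take 27 → j++
[i=7,j=5] A[i]=31>B[j]=28 take 28 → j++
[i=7,j=6] A[i]=31<=B[j]=33 take 31 → i++
[i=8,j=6] A[i]=35>B[j]=33 take 33 → j++
[i=8,j=7] A[i]=35>B[j]=34 take 34 → j++
[i=8,j=8] A[i]=35<=B[j]=35 take 35 → i++
[i=9,j=8] A[i]=37>B[j]=35 take 35 → j++
[i=9,j=9] B done, take A[i]=37 → i++

merged[9] = 25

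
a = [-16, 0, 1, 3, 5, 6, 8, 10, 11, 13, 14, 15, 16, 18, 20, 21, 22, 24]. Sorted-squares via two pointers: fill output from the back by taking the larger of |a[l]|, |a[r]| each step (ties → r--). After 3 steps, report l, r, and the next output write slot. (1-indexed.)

l=1 r=18: |-16|<=|24| out[18]=576, r--
l=1 r=17: |-16|<=|22| out[17]=484, r--
l=1 r=16: |-16|<=|21| out[16]=441, r--

l=1, r=15, next write slot=15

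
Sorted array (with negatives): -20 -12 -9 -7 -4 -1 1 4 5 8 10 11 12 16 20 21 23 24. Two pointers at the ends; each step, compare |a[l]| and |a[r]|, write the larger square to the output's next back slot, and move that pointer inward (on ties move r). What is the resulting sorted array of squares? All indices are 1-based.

[1, 1, 16, 16, 25, 49, 64, 81, 100, 121, 144, 144, 256, 400, 400, 441, 529, 576]

[1,18] |-20|<=|24| out[18]=576 → r--
[1,17] |-20|<=|23| out[17]=529 → r--
[1,16] |-20|<=|21| out[16]=441 → r--
[1,15] |-20|<=|20| out[15]=400 → r--
[1,14] |-20|>|16| out[14]=400 → l++
[2,14] |-12|<=|16| out[13]=256 → r--
[2,13] |-12|<=|12| out[12]=144 → r--
[2,12] |-12|>|11| out[11]=144 → l++
[3,12] |-9|<=|11| out[10]=121 → r--
[3,11] |-9|<=|10| out[9]=100 → r--
[3,10] |-9|>|8| out[8]=81 → l++
[4,10] |-7|<=|8| out[7]=64 → r--
[4,9] |-7|>|5| out[6]=49 → l++
[5,9] |-4|<=|5| out[5]=25 → r--
[5,8] |-4|<=|4| out[4]=16 → r--
[5,7] |-4|>|1| out[3]=16 → l++
[6,7] |-1|<=|1| out[2]=1 → r--
[6,6] |-1|<=|-1| out[1]=1 → r--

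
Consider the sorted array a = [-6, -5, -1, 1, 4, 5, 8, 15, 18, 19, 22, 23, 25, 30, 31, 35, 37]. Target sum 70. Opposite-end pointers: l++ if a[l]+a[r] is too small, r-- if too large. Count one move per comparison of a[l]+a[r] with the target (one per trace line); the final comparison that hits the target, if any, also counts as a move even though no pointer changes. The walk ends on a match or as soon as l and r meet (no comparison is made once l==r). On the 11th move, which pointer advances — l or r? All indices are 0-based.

l

[0,16] -6+37=31 <70 → l++
[1,16] -5+37=32 <70 → l++
[2,16] -1+37=36 <70 → l++
[3,16] 1+37=38 <70 → l++
[4,16] 4+37=41 <70 → l++
[5,16] 5+37=42 <70 → l++
[6,16] 8+37=45 <70 → l++
[7,16] 15+37=52 <70 → l++
[8,16] 18+37=55 <70 → l++
[9,16] 19+37=56 <70 → l++
[10,16] 22+37=59 <70 → l++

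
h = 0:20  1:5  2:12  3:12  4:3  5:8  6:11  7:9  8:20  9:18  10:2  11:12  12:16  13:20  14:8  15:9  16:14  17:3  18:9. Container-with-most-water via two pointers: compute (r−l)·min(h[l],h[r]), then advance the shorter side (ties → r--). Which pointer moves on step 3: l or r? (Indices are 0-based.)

r

l=0 r=18: min(20,9)*18=162 best=162 *, r--
l=0 r=17: min(20,3)*17=51 best=162, r--
l=0 r=16: min(20,14)*16=224 best=224 *, r--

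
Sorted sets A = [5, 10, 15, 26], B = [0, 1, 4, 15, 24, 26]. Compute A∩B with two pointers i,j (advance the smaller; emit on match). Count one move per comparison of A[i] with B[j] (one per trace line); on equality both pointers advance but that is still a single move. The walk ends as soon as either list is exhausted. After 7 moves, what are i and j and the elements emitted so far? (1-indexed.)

i=4, j=6, emitted=[15]

[i=1,j=1] 5>0 → j++
[i=1,j=2] 5>1 → j++
[i=1,j=3] 5>4 → j++
[i=1,j=4] 5<15 → i++
[i=2,j=4] 10<15 → i++
[i=3,j=4] 15==15 emit → i++,j++
[i=4,j=5] 26>24 → j++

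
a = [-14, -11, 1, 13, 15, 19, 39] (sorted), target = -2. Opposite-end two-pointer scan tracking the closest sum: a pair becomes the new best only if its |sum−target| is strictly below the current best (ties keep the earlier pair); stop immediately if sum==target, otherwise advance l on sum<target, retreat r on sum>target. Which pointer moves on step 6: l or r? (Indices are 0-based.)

l

[0,6] -14+39=25 d=27 * → r--
[0,5] -14+19=5 d=7 * → r--
[0,4] -14+15=1 d=3 * → r--
[0,3] -14+13=-1 d=1 * → r--
[0,2] -14+1=-13 d=11 → l++
[1,2] -11+1=-10 d=8 → l++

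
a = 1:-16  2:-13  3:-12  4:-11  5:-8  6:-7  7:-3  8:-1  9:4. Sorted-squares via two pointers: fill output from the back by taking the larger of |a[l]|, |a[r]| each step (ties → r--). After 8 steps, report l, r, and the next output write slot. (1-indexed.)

l=8, r=8, next write slot=1

[1,9] |-16|>|4| out[9]=256 → l++
[2,9] |-13|>|4| out[8]=169 → l++
[3,9] |-12|>|4| out[7]=144 → l++
[4,9] |-11|>|4| out[6]=121 → l++
[5,9] |-8|>|4| out[5]=64 → l++
[6,9] |-7|>|4| out[4]=49 → l++
[7,9] |-3|<=|4| out[3]=16 → r--
[7,8] |-3|>|-1| out[2]=9 → l++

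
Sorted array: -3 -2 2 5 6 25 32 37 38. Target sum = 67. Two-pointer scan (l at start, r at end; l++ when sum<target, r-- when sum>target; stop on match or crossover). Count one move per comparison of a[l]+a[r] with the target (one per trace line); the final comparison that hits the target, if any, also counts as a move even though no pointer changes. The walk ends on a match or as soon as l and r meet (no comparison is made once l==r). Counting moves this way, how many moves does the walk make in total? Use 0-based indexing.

[0,8] -3+38=35 <67 → l++
[1,8] -2+38=36 <67 → l++
[2,8] 2+38=40 <67 → l++
[3,8] 5+38=43 <67 → l++
[4,8] 6+38=44 <67 → l++
[5,8] 25+38=63 <67 → l++
[6,8] 32+38=70 >67 → r--
[6,7] 32+37=69 >67 → r--

8 moves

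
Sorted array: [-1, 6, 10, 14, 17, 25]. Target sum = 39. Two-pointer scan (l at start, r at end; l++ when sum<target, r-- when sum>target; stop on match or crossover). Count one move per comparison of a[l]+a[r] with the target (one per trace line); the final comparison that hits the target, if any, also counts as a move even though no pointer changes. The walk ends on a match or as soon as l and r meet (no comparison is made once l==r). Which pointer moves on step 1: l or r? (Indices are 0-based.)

[0,5] -1+25=24 <39 → l++

l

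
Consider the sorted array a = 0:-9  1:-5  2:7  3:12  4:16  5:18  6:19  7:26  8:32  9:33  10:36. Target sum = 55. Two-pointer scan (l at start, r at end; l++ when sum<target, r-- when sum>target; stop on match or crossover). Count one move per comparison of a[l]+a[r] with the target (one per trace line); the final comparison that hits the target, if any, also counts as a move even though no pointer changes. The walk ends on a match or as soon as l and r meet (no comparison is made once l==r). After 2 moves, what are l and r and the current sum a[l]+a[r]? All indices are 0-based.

[0,10] -9+36=27 <55 → l++
[1,10] -5+36=31 <55 → l++

l=2, r=10, sum=43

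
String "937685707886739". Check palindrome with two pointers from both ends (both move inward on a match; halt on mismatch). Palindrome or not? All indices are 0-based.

not a palindrome (mismatch at 5,9)

[0,14] '9'=='9' → l++,r--
[1,13] '3'=='3' → l++,r--
[2,12] '7'=='7' → l++,r--
[3,11] '6'=='6' → l++,r--
[4,10] '8'=='8' → l++,r--
[5,9] '5'!='8' → stop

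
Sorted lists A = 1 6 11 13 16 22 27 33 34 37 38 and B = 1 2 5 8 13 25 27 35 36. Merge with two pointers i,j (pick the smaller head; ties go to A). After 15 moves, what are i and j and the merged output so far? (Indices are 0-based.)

i=8, j=7, merged so far=[1, 1, 2, 5, 6, 8, 11, 13, 13, 16, 22, 25, 27, 27, 33]

i=0 j=0: A[i]=1<=B[j]=1 take 1, i++
i=1 j=0: A[i]=6>B[j]=1 take 1, j++
i=1 j=1: A[i]=6>B[j]=2 take 2, j++
i=1 j=2: A[i]=6>B[j]=5 take 5, j++
i=1 j=3: A[i]=6<=B[j]=8 take 6, i++
i=2 j=3: A[i]=11>B[j]=8 take 8, j++
i=2 j=4: A[i]=11<=B[j]=13 take 11, i++
i=3 j=4: A[i]=13<=B[j]=13 take 13, i++
i=4 j=4: A[i]=16>B[j]=13 take 13, j++
i=4 j=5: A[i]=16<=B[j]=25 take 16, i++
i=5 j=5: A[i]=22<=B[j]=25 take 22, i++
i=6 j=5: A[i]=27>B[j]=25 take 25, j++
i=6 j=6: A[i]=27<=B[j]=27 take 27, i++
i=7 j=6: A[i]=33>B[j]=27 take 27, j++
i=7 j=7: A[i]=33<=B[j]=35 take 33, i++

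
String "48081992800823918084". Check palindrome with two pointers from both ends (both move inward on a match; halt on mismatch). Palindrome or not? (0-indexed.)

not a palindrome (mismatch at 6,13)

l=0 r=19: '4'=='4', l++,r--
l=1 r=18: '8'=='8', l++,r--
l=2 r=17: '0'=='0', l++,r--
l=3 r=16: '8'=='8', l++,r--
l=4 r=15: '1'=='1', l++,r--
l=5 r=14: '9'=='9', l++,r--
l=6 r=13: '9'!='3', stop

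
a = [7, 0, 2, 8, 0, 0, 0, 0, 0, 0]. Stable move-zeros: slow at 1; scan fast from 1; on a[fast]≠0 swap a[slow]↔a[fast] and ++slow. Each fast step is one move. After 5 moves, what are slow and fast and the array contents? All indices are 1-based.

(s=1,f=1) a[fast]=7≠0 swap→a[1]=7 → slow++,fast++
(s=2,f=2) a[fast]=0 → fast++
(s=2,f=3) a[fast]=2≠0 swap→a[2]=2 → slow++,fast++
(s=3,f=4) a[fast]=8≠0 swap→a[3]=8 → slow++,fast++
(s=4,f=5) a[fast]=0 → fast++

slow=4, fast=6, a=[7, 2, 8, 0, 0, 0, 0, 0, 0, 0]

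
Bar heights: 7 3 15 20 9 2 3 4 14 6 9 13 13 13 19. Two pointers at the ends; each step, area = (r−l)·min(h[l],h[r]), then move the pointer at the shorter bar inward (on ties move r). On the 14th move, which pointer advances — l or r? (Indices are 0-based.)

[0,14] min(7,19)*14=98 best=98 * → l++
[1,14] min(3,19)*13=39 best=98 → l++
[2,14] min(15,19)*12=180 best=180 * → l++
[3,14] min(20,19)*11=209 best=209 * → r--
[3,13] min(20,13)*10=130 best=209 → r--
[3,12] min(20,13)*9=117 best=209 → r--
[3,11] min(20,13)*8=104 best=209 → r--
[3,10] min(20,9)*7=63 best=209 → r--
[3,9] min(20,6)*6=36 best=209 → r--
[3,8] min(20,14)*5=70 best=209 → r--
[3,7] min(20,4)*4=16 best=209 → r--
[3,6] min(20,3)*3=9 best=209 → r--
[3,5] min(20,2)*2=4 best=209 → r--
[3,4] min(20,9)*1=9 best=209 → r--

r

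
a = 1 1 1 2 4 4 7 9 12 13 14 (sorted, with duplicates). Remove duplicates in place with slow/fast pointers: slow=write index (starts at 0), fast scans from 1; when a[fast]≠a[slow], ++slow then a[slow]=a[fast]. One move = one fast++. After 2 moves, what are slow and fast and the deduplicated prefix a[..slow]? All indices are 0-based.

slow=0 fast=1: a[fast]=1=a[slow] dup, fast++
slow=0 fast=2: a[fast]=1=a[slow] dup, fast++

slow=0, fast=3, prefix=[1]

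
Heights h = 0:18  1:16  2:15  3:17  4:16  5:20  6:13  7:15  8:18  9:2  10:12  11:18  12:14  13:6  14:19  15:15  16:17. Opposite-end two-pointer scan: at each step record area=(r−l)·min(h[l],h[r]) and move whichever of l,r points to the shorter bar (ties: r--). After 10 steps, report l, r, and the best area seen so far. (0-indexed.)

l=5, r=11, best area=272

l=0 r=16: min(18,17)*16=272 best=272 *, r--
l=0 r=15: min(18,15)*15=225 best=272, r--
l=0 r=14: min(18,19)*14=252 best=272, l++
l=1 r=14: min(16,19)*13=208 best=272, l++
l=2 r=14: min(15,19)*12=180 best=272, l++
l=3 r=14: min(17,19)*11=187 best=272, l++
l=4 r=14: min(16,19)*10=160 best=272, l++
l=5 r=14: min(20,19)*9=171 best=272, r--
l=5 r=13: min(20,6)*8=48 best=272, r--
l=5 r=12: min(20,14)*7=98 best=272, r--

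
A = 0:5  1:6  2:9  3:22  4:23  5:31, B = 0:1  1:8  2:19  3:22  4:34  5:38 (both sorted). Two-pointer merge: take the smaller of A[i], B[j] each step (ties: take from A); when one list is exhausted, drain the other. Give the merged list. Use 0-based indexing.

[1, 5, 6, 8, 9, 19, 22, 22, 23, 31, 34, 38]

i=0 j=0: A[i]=5>B[j]=1 take 1, j++
i=0 j=1: A[i]=5<=B[j]=8 take 5, i++
i=1 j=1: A[i]=6<=B[j]=8 take 6, i++
i=2 j=1: A[i]=9>B[j]=8 take 8, j++
i=2 j=2: A[i]=9<=B[j]=19 take 9, i++
i=3 j=2: A[i]=22>B[j]=19 take 19, j++
i=3 j=3: A[i]=22<=B[j]=22 take 22, i++
i=4 j=3: A[i]=23>B[j]=22 take 22, j++
i=4 j=4: A[i]=23<=B[j]=34 take 23, i++
i=5 j=4: A[i]=31<=B[j]=34 take 31, i++
i=6 j=4: A done, take B[j]=34, j++
i=6 j=5: A done, take B[j]=38, j++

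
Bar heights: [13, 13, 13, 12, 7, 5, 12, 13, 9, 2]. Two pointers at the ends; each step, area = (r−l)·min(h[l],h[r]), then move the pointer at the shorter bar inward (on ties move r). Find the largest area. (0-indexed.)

[0,9] min(13,2)*9=18 best=18 * → r--
[0,8] min(13,9)*8=72 best=72 * → r--
[0,7] min(13,13)*7=91 best=91 * → r--
[0,6] min(13,12)*6=72 best=91 → r--
[0,5] min(13,5)*5=25 best=91 → r--
[0,4] min(13,7)*4=28 best=91 → r--
[0,3] min(13,12)*3=36 best=91 → r--
[0,2] min(13,13)*2=26 best=91 → r--
[0,1] min(13,13)*1=13 best=91 → r--

max area = 91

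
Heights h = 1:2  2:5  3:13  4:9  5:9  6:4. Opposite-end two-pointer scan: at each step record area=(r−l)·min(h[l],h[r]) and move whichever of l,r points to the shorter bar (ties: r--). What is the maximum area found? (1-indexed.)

max area = 18

[1,6] min(2,4)*5=10 best=10 * → l++
[2,6] min(5,4)*4=16 best=16 * → r--
[2,5] min(5,9)*3=15 best=16 → l++
[3,5] min(13,9)*2=18 best=18 * → r--
[3,4] min(13,9)*1=9 best=18 → r--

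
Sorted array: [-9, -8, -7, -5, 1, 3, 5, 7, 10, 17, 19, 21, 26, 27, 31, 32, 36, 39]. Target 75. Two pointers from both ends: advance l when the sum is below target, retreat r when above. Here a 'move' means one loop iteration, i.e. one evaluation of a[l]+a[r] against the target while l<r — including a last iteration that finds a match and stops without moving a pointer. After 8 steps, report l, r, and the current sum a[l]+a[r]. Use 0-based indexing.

l=8, r=17, sum=49

[0,17] -9+39=30 <75 → l++
[1,17] -8+39=31 <75 → l++
[2,17] -7+39=32 <75 → l++
[3,17] -5+39=34 <75 → l++
[4,17] 1+39=40 <75 → l++
[5,17] 3+39=42 <75 → l++
[6,17] 5+39=44 <75 → l++
[7,17] 7+39=46 <75 → l++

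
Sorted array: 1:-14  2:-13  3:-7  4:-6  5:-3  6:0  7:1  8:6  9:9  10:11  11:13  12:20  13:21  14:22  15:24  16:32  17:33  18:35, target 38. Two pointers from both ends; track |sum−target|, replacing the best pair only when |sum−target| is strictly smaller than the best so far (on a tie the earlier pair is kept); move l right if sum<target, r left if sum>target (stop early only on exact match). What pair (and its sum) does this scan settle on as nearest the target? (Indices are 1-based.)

l=1 r=18: -14+35=21 d=17 *, l++
l=2 r=18: -13+35=22 d=16 *, l++
l=3 r=18: -7+35=28 d=10 *, l++
l=4 r=18: -6+35=29 d=9 *, l++
l=5 r=18: -3+35=32 d=6 *, l++
l=6 r=18: 0+35=35 d=3 *, l++
l=7 r=18: 1+35=36 d=2 *, l++
l=8 r=18: 6+35=41 d=3, r--
l=8 r=17: 6+33=39 d=1 *, r--
l=8 r=16: 6+32=38 d=0 *, stop

pair (6, 32) with sum 38 (|Δ|=0)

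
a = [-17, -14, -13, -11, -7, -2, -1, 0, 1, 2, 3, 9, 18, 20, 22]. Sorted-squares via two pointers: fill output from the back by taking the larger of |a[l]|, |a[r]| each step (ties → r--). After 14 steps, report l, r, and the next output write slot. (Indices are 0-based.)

l=0 r=14: |-17|<=|22| out[14]=484, r--
l=0 r=13: |-17|<=|20| out[13]=400, r--
l=0 r=12: |-17|<=|18| out[12]=324, r--
l=0 r=11: |-17|>|9| out[11]=289, l++
l=1 r=11: |-14|>|9| out[10]=196, l++
l=2 r=11: |-13|>|9| out[9]=169, l++
l=3 r=11: |-11|>|9| out[8]=121, l++
l=4 r=11: |-7|<=|9| out[7]=81, r--
l=4 r=10: |-7|>|3| out[6]=49, l++
l=5 r=10: |-2|<=|3| out[5]=9, r--
l=5 r=9: |-2|<=|2| out[4]=4, r--
l=5 r=8: |-2|>|1| out[3]=4, l++
l=6 r=8: |-1|<=|1| out[2]=1, r--
l=6 r=7: |-1|>|0| out[1]=1, l++

l=7, r=7, next write slot=0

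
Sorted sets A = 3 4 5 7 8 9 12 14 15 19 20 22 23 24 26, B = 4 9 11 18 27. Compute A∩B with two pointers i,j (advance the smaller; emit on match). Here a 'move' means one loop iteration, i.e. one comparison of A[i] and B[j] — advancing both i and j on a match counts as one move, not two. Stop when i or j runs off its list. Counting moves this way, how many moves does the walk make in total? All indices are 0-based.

17 moves

[i=0,j=0] 3<4 → i++
[i=1,j=0] 4==4 emit → i++,j++
[i=2,j=1] 5<9 → i++
[i=3,j=1] 7<9 → i++
[i=4,j=1] 8<9 → i++
[i=5,j=1] 9==9 emit → i++,j++
[i=6,j=2] 12>11 → j++
[i=6,j=3] 12<18 → i++
[i=7,j=3] 14<18 → i++
[i=8,j=3] 15<18 → i++
[i=9,j=3] 19>18 → j++
[i=9,j=4] 19<27 → i++
[i=10,j=4] 20<27 → i++
[i=11,j=4] 22<27 → i++
[i=12,j=4] 23<27 → i++
[i=13,j=4] 24<27 → i++
[i=14,j=4] 26<27 → i++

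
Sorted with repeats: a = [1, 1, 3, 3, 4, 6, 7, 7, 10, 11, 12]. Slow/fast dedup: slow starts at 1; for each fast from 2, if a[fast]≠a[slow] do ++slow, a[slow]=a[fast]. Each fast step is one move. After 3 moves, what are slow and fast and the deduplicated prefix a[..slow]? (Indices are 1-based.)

slow=1 fast=2: a[fast]=1=a[slow] dup, fast++
slow=1 fast=3: a[fast]=3≠a[slow]=1 write a[2]=3, slow++,fast++
slow=2 fast=4: a[fast]=3=a[slow] dup, fast++

slow=2, fast=5, prefix=[1, 3]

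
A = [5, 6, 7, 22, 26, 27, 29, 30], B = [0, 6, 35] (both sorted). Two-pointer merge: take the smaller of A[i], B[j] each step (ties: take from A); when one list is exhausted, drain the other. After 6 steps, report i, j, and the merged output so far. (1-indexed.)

[i=1,j=1] A[i]=5>B[j]=0 take 0 → j++
[i=1,j=2] A[i]=5<=B[j]=6 take 5 → i++
[i=2,j=2] A[i]=6<=B[j]=6 take 6 → i++
[i=3,j=2] A[i]=7>B[j]=6 take 6 → j++
[i=3,j=3] A[i]=7<=B[j]=35 take 7 → i++
[i=4,j=3] A[i]=22<=B[j]=35 take 22 → i++

i=5, j=3, merged so far=[0, 5, 6, 6, 7, 22]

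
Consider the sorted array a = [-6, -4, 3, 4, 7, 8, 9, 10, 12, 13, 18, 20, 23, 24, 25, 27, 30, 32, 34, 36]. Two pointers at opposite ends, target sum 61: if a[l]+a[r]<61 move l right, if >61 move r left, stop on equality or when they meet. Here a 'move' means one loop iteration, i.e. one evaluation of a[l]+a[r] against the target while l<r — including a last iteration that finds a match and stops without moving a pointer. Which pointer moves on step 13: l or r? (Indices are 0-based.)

l

l=0 r=19: -6+36=30 <61, l++
l=1 r=19: -4+36=32 <61, l++
l=2 r=19: 3+36=39 <61, l++
l=3 r=19: 4+36=40 <61, l++
l=4 r=19: 7+36=43 <61, l++
l=5 r=19: 8+36=44 <61, l++
l=6 r=19: 9+36=45 <61, l++
l=7 r=19: 10+36=46 <61, l++
l=8 r=19: 12+36=48 <61, l++
l=9 r=19: 13+36=49 <61, l++
l=10 r=19: 18+36=54 <61, l++
l=11 r=19: 20+36=56 <61, l++
l=12 r=19: 23+36=59 <61, l++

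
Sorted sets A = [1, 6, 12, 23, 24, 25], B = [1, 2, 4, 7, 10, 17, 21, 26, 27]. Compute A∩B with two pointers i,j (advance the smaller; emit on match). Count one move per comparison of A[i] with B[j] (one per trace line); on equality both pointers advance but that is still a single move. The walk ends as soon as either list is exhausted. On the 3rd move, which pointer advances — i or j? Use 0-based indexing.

[i=0,j=0] 1==1 emit → i++,j++
[i=1,j=1] 6>2 → j++
[i=1,j=2] 6>4 → j++

j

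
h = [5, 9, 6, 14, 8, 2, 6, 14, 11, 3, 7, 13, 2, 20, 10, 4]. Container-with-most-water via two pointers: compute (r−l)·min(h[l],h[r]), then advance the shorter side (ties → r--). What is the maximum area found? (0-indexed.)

l=0 r=15: min(5,4)*15=60 best=60 *, r--
l=0 r=14: min(5,10)*14=70 best=70 *, l++
l=1 r=14: min(9,10)*13=117 best=117 *, l++
l=2 r=14: min(6,10)*12=72 best=117, l++
l=3 r=14: min(14,10)*11=110 best=117, r--
l=3 r=13: min(14,20)*10=140 best=140 *, l++
l=4 r=13: min(8,20)*9=72 best=140, l++
l=5 r=13: min(2,20)*8=16 best=140, l++
l=6 r=13: min(6,20)*7=42 best=140, l++
l=7 r=13: min(14,20)*6=84 best=140, l++
l=8 r=13: min(11,20)*5=55 best=140, l++
l=9 r=13: min(3,20)*4=12 best=140, l++
l=10 r=13: min(7,20)*3=21 best=140, l++
l=11 r=13: min(13,20)*2=26 best=140, l++
l=12 r=13: min(2,20)*1=2 best=140, l++

max area = 140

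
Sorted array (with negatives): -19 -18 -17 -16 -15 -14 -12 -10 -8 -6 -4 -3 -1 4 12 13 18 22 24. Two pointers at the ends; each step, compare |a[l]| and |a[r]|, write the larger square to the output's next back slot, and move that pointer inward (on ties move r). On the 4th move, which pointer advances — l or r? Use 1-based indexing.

r

[1,19] |-19|<=|24| out[19]=576 → r--
[1,18] |-19|<=|22| out[18]=484 → r--
[1,17] |-19|>|18| out[17]=361 → l++
[2,17] |-18|<=|18| out[16]=324 → r--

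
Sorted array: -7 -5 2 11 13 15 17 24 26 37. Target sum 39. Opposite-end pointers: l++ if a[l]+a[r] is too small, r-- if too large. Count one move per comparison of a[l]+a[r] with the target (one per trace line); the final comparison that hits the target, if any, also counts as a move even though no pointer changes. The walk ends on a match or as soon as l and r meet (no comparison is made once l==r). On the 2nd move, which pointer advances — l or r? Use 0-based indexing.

[0,9] -7+37=30 <39 → l++
[1,9] -5+37=32 <39 → l++

l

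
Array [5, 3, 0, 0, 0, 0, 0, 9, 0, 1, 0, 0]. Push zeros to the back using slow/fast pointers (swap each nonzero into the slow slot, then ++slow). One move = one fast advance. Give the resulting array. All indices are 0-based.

slow=0 fast=0: a[fast]=5≠0 swap→a[0]=5, slow++,fast++
slow=1 fast=1: a[fast]=3≠0 swap→a[1]=3, slow++,fast++
slow=2 fast=2: a[fast]=0, fast++
slow=2 fast=3: a[fast]=0, fast++
slow=2 fast=4: a[fast]=0, fast++
slow=2 fast=5: a[fast]=0, fast++
slow=2 fast=6: a[fast]=0, fast++
slow=2 fast=7: a[fast]=9≠0 swap→a[2]=9, slow++,fast++
slow=3 fast=8: a[fast]=0, fast++
slow=3 fast=9: a[fast]=1≠0 swap→a[3]=1, slow++,fast++
slow=4 fast=10: a[fast]=0, fast++
slow=4 fast=11: a[fast]=0, fast++

[5, 3, 9, 1, 0, 0, 0, 0, 0, 0, 0, 0]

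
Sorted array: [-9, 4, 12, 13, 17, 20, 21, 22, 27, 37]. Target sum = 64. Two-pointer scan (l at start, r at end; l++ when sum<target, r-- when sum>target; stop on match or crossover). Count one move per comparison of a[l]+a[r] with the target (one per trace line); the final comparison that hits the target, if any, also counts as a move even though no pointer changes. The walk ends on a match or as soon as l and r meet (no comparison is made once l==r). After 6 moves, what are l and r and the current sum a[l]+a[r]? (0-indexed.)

[0,9] -9+37=28 <64 → l++
[1,9] 4+37=41 <64 → l++
[2,9] 12+37=49 <64 → l++
[3,9] 13+37=50 <64 → l++
[4,9] 17+37=54 <64 → l++
[5,9] 20+37=57 <64 → l++

l=6, r=9, sum=58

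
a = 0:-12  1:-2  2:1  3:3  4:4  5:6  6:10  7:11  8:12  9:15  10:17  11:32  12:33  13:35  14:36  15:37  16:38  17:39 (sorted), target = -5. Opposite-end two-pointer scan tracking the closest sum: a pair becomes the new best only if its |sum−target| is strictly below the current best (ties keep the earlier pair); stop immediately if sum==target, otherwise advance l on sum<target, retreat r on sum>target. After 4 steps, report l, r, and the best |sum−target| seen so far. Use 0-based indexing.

l=0, r=13, best |Δ|=29

[0,17] -12+39=27 d=32 * → r--
[0,16] -12+38=26 d=31 * → r--
[0,15] -12+37=25 d=30 * → r--
[0,14] -12+36=24 d=29 * → r--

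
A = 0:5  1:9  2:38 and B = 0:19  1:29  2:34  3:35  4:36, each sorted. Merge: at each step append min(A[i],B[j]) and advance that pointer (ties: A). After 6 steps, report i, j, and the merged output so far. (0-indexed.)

[i=0,j=0] A[i]=5<=B[j]=19 take 5 → i++
[i=1,j=0] A[i]=9<=B[j]=19 take 9 → i++
[i=2,j=0] A[i]=38>B[j]=19 take 19 → j++
[i=2,j=1] A[i]=38>B[j]=29 take 29 → j++
[i=2,j=2] A[i]=38>B[j]=34 take 34 → j++
[i=2,j=3] A[i]=38>B[j]=35 take 35 → j++

i=2, j=4, merged so far=[5, 9, 19, 29, 34, 35]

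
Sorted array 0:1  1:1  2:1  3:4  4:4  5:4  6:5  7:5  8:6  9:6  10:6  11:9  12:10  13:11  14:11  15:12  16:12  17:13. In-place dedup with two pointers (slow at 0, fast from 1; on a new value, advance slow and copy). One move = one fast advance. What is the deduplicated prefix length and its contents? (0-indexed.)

slow=0 fast=1: a[fast]=1=a[slow] dup, fast++
slow=0 fast=2: a[fast]=1=a[slow] dup, fast++
slow=0 fast=3: a[fast]=4≠a[slow]=1 write a[1]=4, slow++,fast++
slow=1 fast=4: a[fast]=4=a[slow] dup, fast++
slow=1 fast=5: a[fast]=4=a[slow] dup, fast++
slow=1 fast=6: a[fast]=5≠a[slow]=4 write a[2]=5, slow++,fast++
slow=2 fast=7: a[fast]=5=a[slow] dup, fast++
slow=2 fast=8: a[fast]=6≠a[slow]=5 write a[3]=6, slow++,fast++
slow=3 fast=9: a[fast]=6=a[slow] dup, fast++
slow=3 fast=10: a[fast]=6=a[slow] dup, fast++
slow=3 fast=11: a[fast]=9≠a[slow]=6 write a[4]=9, slow++,fast++
slow=4 fast=12: a[fast]=10≠a[slow]=9 write a[5]=10, slow++,fast++
slow=5 fast=13: a[fast]=11≠a[slow]=10 write a[6]=11, slow++,fast++
slow=6 fast=14: a[fast]=11=a[slow] dup, fast++
slow=6 fast=15: a[fast]=12≠a[slow]=11 write a[7]=12, slow++,fast++
slow=7 fast=16: a[fast]=12=a[slow] dup, fast++
slow=7 fast=17: a[fast]=13≠a[slow]=12 write a[8]=13, slow++,fast++

length 9; prefix = [1, 4, 5, 6, 9, 10, 11, 12, 13]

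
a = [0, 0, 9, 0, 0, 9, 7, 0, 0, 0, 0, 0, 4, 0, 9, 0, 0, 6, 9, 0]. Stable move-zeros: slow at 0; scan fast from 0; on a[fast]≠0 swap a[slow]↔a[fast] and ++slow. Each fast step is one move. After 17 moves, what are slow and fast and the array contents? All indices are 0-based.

slow=5, fast=17, a=[9, 9, 7, 4, 9, 0, 0, 0, 0, 0, 0, 0, 0, 0, 0, 0, 0, 6, 9, 0]

slow=0 fast=0: a[fast]=0, fast++
slow=0 fast=1: a[fast]=0, fast++
slow=0 fast=2: a[fast]=9≠0 swap→a[0]=9, slow++,fast++
slow=1 fast=3: a[fast]=0, fast++
slow=1 fast=4: a[fast]=0, fast++
slow=1 fast=5: a[fast]=9≠0 swap→a[1]=9, slow++,fast++
slow=2 fast=6: a[fast]=7≠0 swap→a[2]=7, slow++,fast++
slow=3 fast=7: a[fast]=0, fast++
slow=3 fast=8: a[fast]=0, fast++
slow=3 fast=9: a[fast]=0, fast++
slow=3 fast=10: a[fast]=0, fast++
slow=3 fast=11: a[fast]=0, fast++
slow=3 fast=12: a[fast]=4≠0 swap→a[3]=4, slow++,fast++
slow=4 fast=13: a[fast]=0, fast++
slow=4 fast=14: a[fast]=9≠0 swap→a[4]=9, slow++,fast++
slow=5 fast=15: a[fast]=0, fast++
slow=5 fast=16: a[fast]=0, fast++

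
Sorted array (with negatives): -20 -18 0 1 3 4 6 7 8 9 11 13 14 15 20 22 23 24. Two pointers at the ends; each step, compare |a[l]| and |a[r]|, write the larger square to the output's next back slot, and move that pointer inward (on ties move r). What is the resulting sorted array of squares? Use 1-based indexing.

[1,18] |-20|<=|24| out[18]=576 → r--
[1,17] |-20|<=|23| out[17]=529 → r--
[1,16] |-20|<=|22| out[16]=484 → r--
[1,15] |-20|<=|20| out[15]=400 → r--
[1,14] |-20|>|15| out[14]=400 → l++
[2,14] |-18|>|15| out[13]=324 → l++
[3,14] |0|<=|15| out[12]=225 → r--
[3,13] |0|<=|14| out[11]=196 → r--
[3,12] |0|<=|13| out[10]=169 → r--
[3,11] |0|<=|11| out[9]=121 → r--
[3,10] |0|<=|9| out[8]=81 → r--
[3,9] |0|<=|8| out[7]=64 → r--
[3,8] |0|<=|7| out[6]=49 → r--
[3,7] |0|<=|6| out[5]=36 → r--
[3,6] |0|<=|4| out[4]=16 → r--
[3,5] |0|<=|3| out[3]=9 → r--
[3,4] |0|<=|1| out[2]=1 → r--
[3,3] |0|<=|0| out[1]=0 → r--

[0, 1, 9, 16, 36, 49, 64, 81, 121, 169, 196, 225, 324, 400, 400, 484, 529, 576]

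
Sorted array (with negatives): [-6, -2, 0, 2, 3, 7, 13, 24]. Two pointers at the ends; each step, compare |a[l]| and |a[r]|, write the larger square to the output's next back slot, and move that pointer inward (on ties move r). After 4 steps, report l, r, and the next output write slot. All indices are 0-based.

[0,7] |-6|<=|24| out[7]=576 → r--
[0,6] |-6|<=|13| out[6]=169 → r--
[0,5] |-6|<=|7| out[5]=49 → r--
[0,4] |-6|>|3| out[4]=36 → l++

l=1, r=4, next write slot=3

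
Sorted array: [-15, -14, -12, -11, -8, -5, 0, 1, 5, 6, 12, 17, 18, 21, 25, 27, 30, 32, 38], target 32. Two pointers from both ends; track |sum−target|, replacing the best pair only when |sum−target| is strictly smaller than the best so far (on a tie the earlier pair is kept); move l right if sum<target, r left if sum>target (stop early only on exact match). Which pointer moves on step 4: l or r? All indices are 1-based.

l

[1,19] -15+38=23 d=9 * → l++
[2,19] -14+38=24 d=8 * → l++
[3,19] -12+38=26 d=6 * → l++
[4,19] -11+38=27 d=5 * → l++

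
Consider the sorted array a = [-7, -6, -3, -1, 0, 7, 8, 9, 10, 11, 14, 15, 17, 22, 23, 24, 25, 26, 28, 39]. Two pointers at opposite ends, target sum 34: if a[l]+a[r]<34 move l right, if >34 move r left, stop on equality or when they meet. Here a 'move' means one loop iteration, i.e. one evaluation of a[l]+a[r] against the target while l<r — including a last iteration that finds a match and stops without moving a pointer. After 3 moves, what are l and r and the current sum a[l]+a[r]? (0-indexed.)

[0,19] -7+39=32 <34 → l++
[1,19] -6+39=33 <34 → l++
[2,19] -3+39=36 >34 → r--

l=2, r=18, sum=25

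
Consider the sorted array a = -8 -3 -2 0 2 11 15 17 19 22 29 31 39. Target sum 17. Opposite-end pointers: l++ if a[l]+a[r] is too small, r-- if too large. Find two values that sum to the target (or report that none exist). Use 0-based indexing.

(-2, 19)

[0,12] -8+39=31 >17 → r--
[0,11] -8+31=23 >17 → r--
[0,10] -8+29=21 >17 → r--
[0,9] -8+22=14 <17 → l++
[1,9] -3+22=19 >17 → r--
[1,8] -3+19=16 <17 → l++
[2,8] -2+19=17 → found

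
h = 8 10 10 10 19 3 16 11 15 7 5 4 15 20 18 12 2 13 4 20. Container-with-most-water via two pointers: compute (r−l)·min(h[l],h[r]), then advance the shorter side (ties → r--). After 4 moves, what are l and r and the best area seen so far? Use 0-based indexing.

l=4, r=19, best area=180

l=0 r=19: min(8,20)*19=152 best=152 *, l++
l=1 r=19: min(10,20)*18=180 best=180 *, l++
l=2 r=19: min(10,20)*17=170 best=180, l++
l=3 r=19: min(10,20)*16=160 best=180, l++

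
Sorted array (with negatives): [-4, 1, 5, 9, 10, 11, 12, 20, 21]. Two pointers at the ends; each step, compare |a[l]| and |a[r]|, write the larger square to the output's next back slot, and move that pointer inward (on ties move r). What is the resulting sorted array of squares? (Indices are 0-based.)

l=0 r=8: |-4|<=|21| out[8]=441, r--
l=0 r=7: |-4|<=|20| out[7]=400, r--
l=0 r=6: |-4|<=|12| out[6]=144, r--
l=0 r=5: |-4|<=|11| out[5]=121, r--
l=0 r=4: |-4|<=|10| out[4]=100, r--
l=0 r=3: |-4|<=|9| out[3]=81, r--
l=0 r=2: |-4|<=|5| out[2]=25, r--
l=0 r=1: |-4|>|1| out[1]=16, l++
l=1 r=1: |1|<=|1| out[0]=1, r--

[1, 16, 25, 81, 100, 121, 144, 400, 441]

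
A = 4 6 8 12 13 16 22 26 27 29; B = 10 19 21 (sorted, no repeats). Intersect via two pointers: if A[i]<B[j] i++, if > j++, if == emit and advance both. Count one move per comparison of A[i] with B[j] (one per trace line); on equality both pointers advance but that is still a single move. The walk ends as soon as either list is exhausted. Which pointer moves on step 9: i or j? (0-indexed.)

[i=0,j=0] 4<10 → i++
[i=1,j=0] 6<10 → i++
[i=2,j=0] 8<10 → i++
[i=3,j=0] 12>10 → j++
[i=3,j=1] 12<19 → i++
[i=4,j=1] 13<19 → i++
[i=5,j=1] 16<19 → i++
[i=6,j=1] 22>19 → j++
[i=6,j=2] 22>21 → j++

j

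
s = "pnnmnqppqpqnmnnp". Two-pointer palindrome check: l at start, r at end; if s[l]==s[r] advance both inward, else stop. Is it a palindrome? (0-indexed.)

not a palindrome (mismatch at 7,8)

l=0 r=15: 'p'=='p', l++,r--
l=1 r=14: 'n'=='n', l++,r--
l=2 r=13: 'n'=='n', l++,r--
l=3 r=12: 'm'=='m', l++,r--
l=4 r=11: 'n'=='n', l++,r--
l=5 r=10: 'q'=='q', l++,r--
l=6 r=9: 'p'=='p', l++,r--
l=7 r=8: 'p'!='q', stop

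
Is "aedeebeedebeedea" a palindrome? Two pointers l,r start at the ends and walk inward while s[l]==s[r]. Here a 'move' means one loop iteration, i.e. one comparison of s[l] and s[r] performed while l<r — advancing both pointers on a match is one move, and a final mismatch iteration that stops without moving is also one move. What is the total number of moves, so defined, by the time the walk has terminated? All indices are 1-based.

[1,16] 'a'=='a' → l++,r--
[2,15] 'e'=='e' → l++,r--
[3,14] 'd'=='d' → l++,r--
[4,13] 'e'=='e' → l++,r--
[5,12] 'e'=='e' → l++,r--
[6,11] 'b'=='b' → l++,r--
[7,10] 'e'=='e' → l++,r--
[8,9] 'e'!='d' → stop

8 moves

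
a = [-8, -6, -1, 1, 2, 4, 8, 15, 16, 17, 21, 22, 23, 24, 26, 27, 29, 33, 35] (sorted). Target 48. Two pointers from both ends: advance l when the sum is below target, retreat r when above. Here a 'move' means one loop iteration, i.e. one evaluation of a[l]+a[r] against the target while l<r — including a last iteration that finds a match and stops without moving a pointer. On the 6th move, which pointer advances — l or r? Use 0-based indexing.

[0,18] -8+35=27 <48 → l++
[1,18] -6+35=29 <48 → l++
[2,18] -1+35=34 <48 → l++
[3,18] 1+35=36 <48 → l++
[4,18] 2+35=37 <48 → l++
[5,18] 4+35=39 <48 → l++

l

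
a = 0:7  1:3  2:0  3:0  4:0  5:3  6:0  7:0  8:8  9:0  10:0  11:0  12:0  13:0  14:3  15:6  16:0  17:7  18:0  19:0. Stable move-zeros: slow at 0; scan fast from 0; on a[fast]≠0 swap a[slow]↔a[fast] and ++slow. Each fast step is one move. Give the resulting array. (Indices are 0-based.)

slow=0 fast=0: a[fast]=7≠0 swap→a[0]=7, slow++,fast++
slow=1 fast=1: a[fast]=3≠0 swap→a[1]=3, slow++,fast++
slow=2 fast=2: a[fast]=0, fast++
slow=2 fast=3: a[fast]=0, fast++
slow=2 fast=4: a[fast]=0, fast++
slow=2 fast=5: a[fast]=3≠0 swap→a[2]=3, slow++,fast++
slow=3 fast=6: a[fast]=0, fast++
slow=3 fast=7: a[fast]=0, fast++
slow=3 fast=8: a[fast]=8≠0 swap→a[3]=8, slow++,fast++
slow=4 fast=9: a[fast]=0, fast++
slow=4 fast=10: a[fast]=0, fast++
slow=4 fast=11: a[fast]=0, fast++
slow=4 fast=12: a[fast]=0, fast++
slow=4 fast=13: a[fast]=0, fast++
slow=4 fast=14: a[fast]=3≠0 swap→a[4]=3, slow++,fast++
slow=5 fast=15: a[fast]=6≠0 swap→a[5]=6, slow++,fast++
slow=6 fast=16: a[fast]=0, fast++
slow=6 fast=17: a[fast]=7≠0 swap→a[6]=7, slow++,fast++
slow=7 fast=18: a[fast]=0, fast++
slow=7 fast=19: a[fast]=0, fast++

[7, 3, 3, 8, 3, 6, 7, 0, 0, 0, 0, 0, 0, 0, 0, 0, 0, 0, 0, 0]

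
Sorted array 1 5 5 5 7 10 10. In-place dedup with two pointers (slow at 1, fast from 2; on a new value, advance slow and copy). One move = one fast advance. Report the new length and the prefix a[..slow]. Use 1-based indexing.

slow=1 fast=2: a[fast]=5≠a[slow]=1 write a[2]=5, slow++,fast++
slow=2 fast=3: a[fast]=5=a[slow] dup, fast++
slow=2 fast=4: a[fast]=5=a[slow] dup, fast++
slow=2 fast=5: a[fast]=7≠a[slow]=5 write a[3]=7, slow++,fast++
slow=3 fast=6: a[fast]=10≠a[slow]=7 write a[4]=10, slow++,fast++
slow=4 fast=7: a[fast]=10=a[slow] dup, fast++

length 4; prefix = [1, 5, 7, 10]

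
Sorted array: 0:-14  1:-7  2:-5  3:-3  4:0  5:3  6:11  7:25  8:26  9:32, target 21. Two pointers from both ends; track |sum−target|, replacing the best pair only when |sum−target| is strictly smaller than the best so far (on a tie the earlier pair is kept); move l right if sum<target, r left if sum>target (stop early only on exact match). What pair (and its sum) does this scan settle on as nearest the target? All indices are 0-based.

pair (-5, 26) with sum 21 (|Δ|=0)

l=0 r=9: -14+32=18 d=3 *, l++
l=1 r=9: -7+32=25 d=4, r--
l=1 r=8: -7+26=19 d=2 *, l++
l=2 r=8: -5+26=21 d=0 *, stop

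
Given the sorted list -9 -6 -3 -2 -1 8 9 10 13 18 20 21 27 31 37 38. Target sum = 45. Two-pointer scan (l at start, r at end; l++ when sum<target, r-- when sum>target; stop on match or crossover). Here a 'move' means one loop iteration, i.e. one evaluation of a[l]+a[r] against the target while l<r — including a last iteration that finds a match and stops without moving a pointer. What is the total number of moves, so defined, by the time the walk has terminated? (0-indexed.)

[0,15] -9+38=29 <45 → l++
[1,15] -6+38=32 <45 → l++
[2,15] -3+38=35 <45 → l++
[3,15] -2+38=36 <45 → l++
[4,15] -1+38=37 <45 → l++
[5,15] 8+38=46 >45 → r--
[5,14] 8+37=45 → found

7 moves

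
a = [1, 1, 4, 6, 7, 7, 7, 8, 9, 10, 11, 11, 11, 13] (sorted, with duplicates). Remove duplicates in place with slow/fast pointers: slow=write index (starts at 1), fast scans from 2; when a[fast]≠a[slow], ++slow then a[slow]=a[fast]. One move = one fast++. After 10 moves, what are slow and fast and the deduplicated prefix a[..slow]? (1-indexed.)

slow=8, fast=12, prefix=[1, 4, 6, 7, 8, 9, 10, 11]

(s=1,f=2) a[fast]=1=a[slow] dup → fast++
(s=1,f=3) a[fast]=4≠a[slow]=1 write a[2]=4 → slow++,fast++
(s=2,f=4) a[fast]=6≠a[slow]=4 write a[3]=6 → slow++,fast++
(s=3,f=5) a[fast]=7≠a[slow]=6 write a[4]=7 → slow++,fast++
(s=4,f=6) a[fast]=7=a[slow] dup → fast++
(s=4,f=7) a[fast]=7=a[slow] dup → fast++
(s=4,f=8) a[fast]=8≠a[slow]=7 write a[5]=8 → slow++,fast++
(s=5,f=9) a[fast]=9≠a[slow]=8 write a[6]=9 → slow++,fast++
(s=6,f=10) a[fast]=10≠a[slow]=9 write a[7]=10 → slow++,fast++
(s=7,f=11) a[fast]=11≠a[slow]=10 write a[8]=11 → slow++,fast++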